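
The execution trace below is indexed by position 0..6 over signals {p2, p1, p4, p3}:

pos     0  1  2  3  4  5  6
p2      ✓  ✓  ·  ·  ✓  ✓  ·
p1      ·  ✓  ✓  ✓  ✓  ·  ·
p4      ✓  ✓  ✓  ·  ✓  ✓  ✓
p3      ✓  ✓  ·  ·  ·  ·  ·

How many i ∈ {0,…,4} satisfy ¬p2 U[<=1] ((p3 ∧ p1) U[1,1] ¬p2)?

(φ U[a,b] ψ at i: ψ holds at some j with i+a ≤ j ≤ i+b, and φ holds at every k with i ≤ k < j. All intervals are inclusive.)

1

Evaluate at each i in [0,4]:
  i=0: ✗ (lhs fails at k=0 before rhs at j=1)
  i=1: ✓ (rhs at j=1)
  i=2: ✗ (no rhs in [2,3])
  i=3: ✗ (no rhs in [3,4])
  i=4: ✗ (no rhs in [4,5])
Positions where it holds: {1} → 1.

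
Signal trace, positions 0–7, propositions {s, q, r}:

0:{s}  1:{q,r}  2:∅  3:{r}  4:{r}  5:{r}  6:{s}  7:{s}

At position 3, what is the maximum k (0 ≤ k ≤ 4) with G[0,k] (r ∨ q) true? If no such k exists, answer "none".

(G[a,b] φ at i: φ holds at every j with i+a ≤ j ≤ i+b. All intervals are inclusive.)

(r ∨ q) must hold from j=3 onward; find where it first fails.
  j=3: holds
  j=4: holds
  j=5: holds
  j=6: fails
Holds on [3,5], so largest k = 2.

2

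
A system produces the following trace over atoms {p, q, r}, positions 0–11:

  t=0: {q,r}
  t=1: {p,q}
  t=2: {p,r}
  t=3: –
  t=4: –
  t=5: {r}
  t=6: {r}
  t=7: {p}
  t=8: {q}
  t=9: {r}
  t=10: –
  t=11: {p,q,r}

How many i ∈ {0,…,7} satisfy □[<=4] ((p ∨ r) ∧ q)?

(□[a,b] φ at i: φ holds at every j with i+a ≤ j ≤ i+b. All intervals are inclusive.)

0

Evaluate at each i in [0,7]:
  i=0: ✗ (fails at j=2)
  i=1: ✗ (fails at j=2)
  i=2: ✗ (fails at j=2)
  i=3: ✗ (fails at j=3)
  i=4: ✗ (fails at j=4)
  i=5: ✗ (fails at j=5)
  i=6: ✗ (fails at j=6)
  i=7: ✗ (fails at j=7)
Positions where it holds: {} → 0.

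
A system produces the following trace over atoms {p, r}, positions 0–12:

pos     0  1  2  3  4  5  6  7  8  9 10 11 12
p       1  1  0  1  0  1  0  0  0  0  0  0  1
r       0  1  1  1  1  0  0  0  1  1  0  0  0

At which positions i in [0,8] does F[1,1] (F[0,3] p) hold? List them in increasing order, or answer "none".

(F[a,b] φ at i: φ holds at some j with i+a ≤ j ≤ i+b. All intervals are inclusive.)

Evaluate at each i in [0,8]:
  i=0: ✓ (witness j=1)
  i=1: ✓ (witness j=2)
  i=2: ✓ (witness j=3)
  i=3: ✓ (witness j=4)
  i=4: ✓ (witness j=5)
  i=5: ✗ (none in [6,6])
  i=6: ✗ (none in [7,7])
  i=7: ✗ (none in [8,8])
  i=8: ✓ (witness j=9)

0, 1, 2, 3, 4, 8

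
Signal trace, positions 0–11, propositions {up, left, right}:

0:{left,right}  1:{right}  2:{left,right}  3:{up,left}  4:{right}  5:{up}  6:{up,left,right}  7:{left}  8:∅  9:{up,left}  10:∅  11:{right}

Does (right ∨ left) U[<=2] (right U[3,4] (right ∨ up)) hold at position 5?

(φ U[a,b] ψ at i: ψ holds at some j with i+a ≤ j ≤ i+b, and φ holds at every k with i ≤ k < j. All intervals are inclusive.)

Need some j in [5,7] with (right U[3,4] (right ∨ up)), and (right ∨ left) at every k in [5,j-1].
  j=5: (right U[3,4] (right ∨ up)) — fails.
  j=6: (right U[3,4] (right ∨ up)) — fails.
  j=7: (right U[3,4] (right ∨ up)) — fails.
No j in the window works → until fails.

False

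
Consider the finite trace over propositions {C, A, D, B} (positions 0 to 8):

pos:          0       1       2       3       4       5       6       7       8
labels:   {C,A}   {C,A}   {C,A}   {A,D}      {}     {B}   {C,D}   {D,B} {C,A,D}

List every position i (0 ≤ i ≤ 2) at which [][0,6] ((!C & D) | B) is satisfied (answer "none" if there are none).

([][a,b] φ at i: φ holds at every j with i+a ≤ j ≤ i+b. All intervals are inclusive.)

none

Evaluate at each i in [0,2]:
  i=0: ✗ (fails at j=0)
  i=1: ✗ (fails at j=1)
  i=2: ✗ (fails at j=2)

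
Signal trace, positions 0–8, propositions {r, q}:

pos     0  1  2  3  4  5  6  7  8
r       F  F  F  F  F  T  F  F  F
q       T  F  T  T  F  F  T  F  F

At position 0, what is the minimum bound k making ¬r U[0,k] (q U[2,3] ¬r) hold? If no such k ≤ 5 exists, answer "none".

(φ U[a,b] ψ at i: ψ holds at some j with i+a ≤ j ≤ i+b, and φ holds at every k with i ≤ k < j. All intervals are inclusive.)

Need earliest j ≥ 0 with (q U[2,3] ¬r), and ¬r at every k in [0,j-1].
  j=0: rhs fails.
  j=1: rhs fails.
  j=2: rhs holds; lhs holds on [0,1]. k = 2.

2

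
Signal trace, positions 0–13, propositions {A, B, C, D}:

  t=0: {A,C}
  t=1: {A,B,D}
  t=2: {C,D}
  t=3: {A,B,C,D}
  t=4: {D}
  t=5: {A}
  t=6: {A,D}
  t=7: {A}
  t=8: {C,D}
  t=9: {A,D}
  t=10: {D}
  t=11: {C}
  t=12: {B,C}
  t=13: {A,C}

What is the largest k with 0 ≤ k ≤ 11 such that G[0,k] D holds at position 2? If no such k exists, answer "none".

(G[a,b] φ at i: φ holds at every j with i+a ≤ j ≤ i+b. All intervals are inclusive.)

2

D must hold from j=2 onward; find where it first fails.
  j=2: holds
  j=3: holds
  j=4: holds
  j=5: fails
Holds on [2,4], so largest k = 2.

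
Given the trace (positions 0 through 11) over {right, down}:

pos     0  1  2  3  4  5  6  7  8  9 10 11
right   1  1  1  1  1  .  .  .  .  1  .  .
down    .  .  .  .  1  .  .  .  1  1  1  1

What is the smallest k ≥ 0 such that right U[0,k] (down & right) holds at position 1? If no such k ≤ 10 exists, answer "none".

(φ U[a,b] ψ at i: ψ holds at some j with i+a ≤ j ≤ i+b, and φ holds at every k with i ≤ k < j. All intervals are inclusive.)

3

Need earliest j ≥ 1 with (down & right), and right at every k in [1,j-1].
  j=1: rhs fails.
  j=2: rhs fails.
  j=3: rhs fails.
  j=4: rhs holds; lhs holds on [1,3]. k = 3.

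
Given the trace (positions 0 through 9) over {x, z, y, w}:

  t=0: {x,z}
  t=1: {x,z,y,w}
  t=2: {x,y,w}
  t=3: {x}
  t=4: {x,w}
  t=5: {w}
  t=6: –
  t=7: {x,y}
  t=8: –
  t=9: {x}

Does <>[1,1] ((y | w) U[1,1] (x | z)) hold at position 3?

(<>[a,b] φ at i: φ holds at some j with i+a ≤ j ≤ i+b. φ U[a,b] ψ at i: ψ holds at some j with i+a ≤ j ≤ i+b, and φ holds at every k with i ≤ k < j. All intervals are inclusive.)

False

Check ((y | w) U[1,1] (x | z)) at each j in [4,4]:
  j=4: fails
No position in the window satisfies it → formula fails.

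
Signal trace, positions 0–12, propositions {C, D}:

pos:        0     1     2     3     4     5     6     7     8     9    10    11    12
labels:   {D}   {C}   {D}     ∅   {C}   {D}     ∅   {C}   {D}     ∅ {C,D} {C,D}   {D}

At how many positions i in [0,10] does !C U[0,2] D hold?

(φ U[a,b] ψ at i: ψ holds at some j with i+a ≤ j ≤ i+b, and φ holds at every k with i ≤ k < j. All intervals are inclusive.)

Evaluate at each i in [0,10]:
  i=0: ✓ (rhs at j=0)
  i=1: ✗ (lhs fails at k=1 before rhs at j=2)
  i=2: ✓ (rhs at j=2)
  i=3: ✗ (lhs fails at k=4 before rhs at j=5)
  i=4: ✗ (lhs fails at k=4 before rhs at j=5)
  i=5: ✓ (rhs at j=5)
  i=6: ✗ (lhs fails at k=7 before rhs at j=8)
  i=7: ✗ (lhs fails at k=7 before rhs at j=8)
  i=8: ✓ (rhs at j=8)
  i=9: ✓ (rhs at j=10; lhs holds on [9,9])
  i=10: ✓ (rhs at j=10)
Positions where it holds: {0, 2, 5, 8, 9, 10} → 6.

6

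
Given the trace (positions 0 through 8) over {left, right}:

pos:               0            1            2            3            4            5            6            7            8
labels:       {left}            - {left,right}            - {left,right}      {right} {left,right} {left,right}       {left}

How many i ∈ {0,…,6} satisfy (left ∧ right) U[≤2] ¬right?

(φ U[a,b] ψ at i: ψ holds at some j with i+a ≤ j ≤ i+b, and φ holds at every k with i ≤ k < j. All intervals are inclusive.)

5

Evaluate at each i in [0,6]:
  i=0: ✓ (rhs at j=0)
  i=1: ✓ (rhs at j=1)
  i=2: ✓ (rhs at j=3; lhs holds on [2,2])
  i=3: ✓ (rhs at j=3)
  i=4: ✗ (no rhs in [4,6])
  i=5: ✗ (no rhs in [5,7])
  i=6: ✓ (rhs at j=8; lhs holds on [6,7])
Positions where it holds: {0, 1, 2, 3, 6} → 5.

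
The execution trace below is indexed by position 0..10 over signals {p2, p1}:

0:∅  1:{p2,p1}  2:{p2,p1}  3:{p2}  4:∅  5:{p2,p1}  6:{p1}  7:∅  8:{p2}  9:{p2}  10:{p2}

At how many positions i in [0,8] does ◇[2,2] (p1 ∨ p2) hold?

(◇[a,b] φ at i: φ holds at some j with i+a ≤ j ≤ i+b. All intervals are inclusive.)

7

Evaluate at each i in [0,8]:
  i=0: ✓ (witness j=2)
  i=1: ✓ (witness j=3)
  i=2: ✗ (none in [4,4])
  i=3: ✓ (witness j=5)
  i=4: ✓ (witness j=6)
  i=5: ✗ (none in [7,7])
  i=6: ✓ (witness j=8)
  i=7: ✓ (witness j=9)
  i=8: ✓ (witness j=10)
Positions where it holds: {0, 1, 3, 4, 6, 7, 8} → 7.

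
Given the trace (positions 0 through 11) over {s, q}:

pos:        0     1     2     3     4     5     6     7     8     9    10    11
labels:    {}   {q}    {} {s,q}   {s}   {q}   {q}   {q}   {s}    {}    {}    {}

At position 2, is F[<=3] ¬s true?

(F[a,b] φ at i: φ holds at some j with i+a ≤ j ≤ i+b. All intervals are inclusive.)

Check ¬s at each j in [2,5]:
  j=2: true
  j=3: false
  j=4: false
  j=5: true
Found at j=2 → formula holds.

Holds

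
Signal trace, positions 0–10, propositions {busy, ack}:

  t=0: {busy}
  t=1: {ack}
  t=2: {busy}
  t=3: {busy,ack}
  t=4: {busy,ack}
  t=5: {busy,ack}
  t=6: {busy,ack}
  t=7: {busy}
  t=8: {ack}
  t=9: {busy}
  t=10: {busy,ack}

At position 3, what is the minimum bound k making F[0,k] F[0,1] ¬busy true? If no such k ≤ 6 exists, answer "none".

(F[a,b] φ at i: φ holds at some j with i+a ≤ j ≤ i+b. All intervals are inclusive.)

Scan j = 3,4,… for F[0,1] ¬busy:
  j=3: fails
  j=4: fails
  j=5: fails
  j=6: fails
  j=7: holds
First hit at j=7, so smallest k = 7-3 = 4.

4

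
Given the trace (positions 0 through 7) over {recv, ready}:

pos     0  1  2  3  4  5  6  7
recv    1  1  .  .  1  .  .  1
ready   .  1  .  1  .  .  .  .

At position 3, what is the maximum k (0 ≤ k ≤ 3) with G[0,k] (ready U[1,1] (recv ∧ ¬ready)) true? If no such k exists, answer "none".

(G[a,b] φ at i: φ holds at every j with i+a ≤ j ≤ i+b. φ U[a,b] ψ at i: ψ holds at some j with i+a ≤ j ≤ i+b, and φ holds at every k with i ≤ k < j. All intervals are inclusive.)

(ready U[1,1] (recv ∧ ¬ready)) must hold from j=3 onward; find where it first fails.
  j=3: holds
  j=4: fails
Holds on [3,3], so largest k = 0.

0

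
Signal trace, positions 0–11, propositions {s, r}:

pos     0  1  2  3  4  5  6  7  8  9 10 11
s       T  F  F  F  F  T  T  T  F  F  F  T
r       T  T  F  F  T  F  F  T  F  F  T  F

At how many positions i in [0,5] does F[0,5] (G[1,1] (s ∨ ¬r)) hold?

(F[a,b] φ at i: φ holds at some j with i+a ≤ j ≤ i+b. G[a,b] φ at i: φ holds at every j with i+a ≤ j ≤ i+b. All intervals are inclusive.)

Evaluate at each i in [0,5]:
  i=0: ✓ (witness j=1)
  i=1: ✓ (witness j=1)
  i=2: ✓ (witness j=2)
  i=3: ✓ (witness j=4)
  i=4: ✓ (witness j=4)
  i=5: ✓ (witness j=5)
Positions where it holds: {0, 1, 2, 3, 4, 5} → 6.

6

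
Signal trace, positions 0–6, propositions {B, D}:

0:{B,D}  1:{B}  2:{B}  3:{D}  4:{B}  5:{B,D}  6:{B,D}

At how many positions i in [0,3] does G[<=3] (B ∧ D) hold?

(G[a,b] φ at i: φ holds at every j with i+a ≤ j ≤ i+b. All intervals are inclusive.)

Evaluate at each i in [0,3]:
  i=0: ✗ (fails at j=1)
  i=1: ✗ (fails at j=1)
  i=2: ✗ (fails at j=2)
  i=3: ✗ (fails at j=3)
Positions where it holds: {} → 0.

0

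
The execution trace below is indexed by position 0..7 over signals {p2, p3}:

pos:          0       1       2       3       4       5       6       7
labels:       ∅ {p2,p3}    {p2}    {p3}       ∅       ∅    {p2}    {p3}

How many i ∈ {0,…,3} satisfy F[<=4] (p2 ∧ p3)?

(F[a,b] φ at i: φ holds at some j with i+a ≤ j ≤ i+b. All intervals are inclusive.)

2

Evaluate at each i in [0,3]:
  i=0: ✓ (witness j=1)
  i=1: ✓ (witness j=1)
  i=2: ✗ (none in [2,6])
  i=3: ✗ (none in [3,7])
Positions where it holds: {0, 1} → 2.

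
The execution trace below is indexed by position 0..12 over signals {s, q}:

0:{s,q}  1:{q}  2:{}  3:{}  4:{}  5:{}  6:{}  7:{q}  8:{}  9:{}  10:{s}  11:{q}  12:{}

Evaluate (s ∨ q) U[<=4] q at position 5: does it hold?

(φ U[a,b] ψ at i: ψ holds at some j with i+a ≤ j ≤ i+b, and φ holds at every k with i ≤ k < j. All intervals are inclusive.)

False

Need some j in [5,9] with q, and (s ∨ q) at every k in [5,j-1].
  j=5: q false.
  j=6: q false.
  j=7: q holds, but (s ∨ q) fails at k=5 → not this j.
  j=8: q false.
  j=9: q false.
No j in the window works → until fails.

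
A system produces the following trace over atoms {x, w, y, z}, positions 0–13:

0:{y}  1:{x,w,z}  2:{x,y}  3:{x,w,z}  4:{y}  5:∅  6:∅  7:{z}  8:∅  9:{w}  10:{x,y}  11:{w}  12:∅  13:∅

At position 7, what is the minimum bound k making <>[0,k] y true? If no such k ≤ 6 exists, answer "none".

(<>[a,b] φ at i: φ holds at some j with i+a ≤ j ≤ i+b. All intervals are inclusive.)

Scan j = 7,8,… for y:
  j=7: fails
  j=8: fails
  j=9: fails
  j=10: holds
First hit at j=10, so smallest k = 10-7 = 3.

3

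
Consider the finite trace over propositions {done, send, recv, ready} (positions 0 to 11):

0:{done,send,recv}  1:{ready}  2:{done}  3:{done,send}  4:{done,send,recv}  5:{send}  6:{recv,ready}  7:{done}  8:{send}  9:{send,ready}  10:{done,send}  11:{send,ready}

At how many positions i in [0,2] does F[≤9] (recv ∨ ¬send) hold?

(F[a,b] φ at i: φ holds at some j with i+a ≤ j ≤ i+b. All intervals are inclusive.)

Evaluate at each i in [0,2]:
  i=0: ✓ (witness j=0)
  i=1: ✓ (witness j=1)
  i=2: ✓ (witness j=2)
Positions where it holds: {0, 1, 2} → 3.

3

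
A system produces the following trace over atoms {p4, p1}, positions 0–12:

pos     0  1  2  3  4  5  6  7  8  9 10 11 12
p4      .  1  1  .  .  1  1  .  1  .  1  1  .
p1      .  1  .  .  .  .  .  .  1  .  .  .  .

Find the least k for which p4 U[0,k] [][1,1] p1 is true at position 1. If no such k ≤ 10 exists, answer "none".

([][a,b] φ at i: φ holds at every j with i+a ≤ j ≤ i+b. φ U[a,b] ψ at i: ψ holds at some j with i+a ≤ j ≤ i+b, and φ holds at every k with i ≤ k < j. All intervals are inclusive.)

Need earliest j ≥ 1 with [][1,1] p1, and p4 at every k in [1,j-1].
  j=1: rhs fails.
  j=2: rhs fails.
  j=3: rhs fails.
  j=4: rhs fails.
  j=5: rhs fails.
  j=6: rhs fails.
  j=7: rhs holds but lhs fails at k=3.
  j=8: rhs fails.
  j=9: rhs fails.
  j=10: rhs fails.
  j=11: rhs fails.
No witness within the range → none.

none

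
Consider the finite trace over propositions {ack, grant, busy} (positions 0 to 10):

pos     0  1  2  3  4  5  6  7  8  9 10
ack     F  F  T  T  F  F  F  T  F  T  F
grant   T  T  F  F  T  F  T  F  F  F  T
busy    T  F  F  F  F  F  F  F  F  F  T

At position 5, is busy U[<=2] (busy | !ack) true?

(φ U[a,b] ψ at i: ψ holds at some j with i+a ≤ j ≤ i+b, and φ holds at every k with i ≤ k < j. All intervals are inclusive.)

Need some j in [5,7] with (busy | !ack), and busy at every k in [5,j-1].
  j=5: (busy | !ack) holds; no prefix to check → satisfied.

Yes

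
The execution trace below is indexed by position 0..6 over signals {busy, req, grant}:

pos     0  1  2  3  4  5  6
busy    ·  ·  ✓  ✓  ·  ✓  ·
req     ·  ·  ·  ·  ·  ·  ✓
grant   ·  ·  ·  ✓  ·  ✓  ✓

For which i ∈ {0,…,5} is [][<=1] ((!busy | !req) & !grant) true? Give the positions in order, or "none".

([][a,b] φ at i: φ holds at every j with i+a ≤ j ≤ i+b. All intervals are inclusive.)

0, 1

Evaluate at each i in [0,5]:
  i=0: ✓ (all of [0,1])
  i=1: ✓ (all of [1,2])
  i=2: ✗ (fails at j=3)
  i=3: ✗ (fails at j=3)
  i=4: ✗ (fails at j=5)
  i=5: ✗ (fails at j=5)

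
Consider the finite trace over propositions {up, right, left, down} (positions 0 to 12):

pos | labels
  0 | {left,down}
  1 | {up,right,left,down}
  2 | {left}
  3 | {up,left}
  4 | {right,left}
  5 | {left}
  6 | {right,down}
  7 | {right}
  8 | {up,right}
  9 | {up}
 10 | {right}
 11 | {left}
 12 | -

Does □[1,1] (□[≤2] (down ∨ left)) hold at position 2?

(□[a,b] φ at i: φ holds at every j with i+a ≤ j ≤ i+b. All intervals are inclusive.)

True

Check □[≤2] (down ∨ left) at every j in [3,3]:
  j=3: holds on [3,5]
All positions satisfy it → formula holds.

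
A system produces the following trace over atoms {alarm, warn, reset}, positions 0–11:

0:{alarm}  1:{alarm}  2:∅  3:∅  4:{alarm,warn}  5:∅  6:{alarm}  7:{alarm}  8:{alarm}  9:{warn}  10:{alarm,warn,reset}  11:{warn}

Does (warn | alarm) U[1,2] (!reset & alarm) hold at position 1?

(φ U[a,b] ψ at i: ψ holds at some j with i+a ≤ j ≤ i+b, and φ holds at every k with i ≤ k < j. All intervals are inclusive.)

Need some j in [2,3] with (!reset & alarm), and (warn | alarm) at every k in [1,j-1].
  j=2: (!reset & alarm) false.
  j=3: (!reset & alarm) false.
No j in the window works → until fails.

Does not hold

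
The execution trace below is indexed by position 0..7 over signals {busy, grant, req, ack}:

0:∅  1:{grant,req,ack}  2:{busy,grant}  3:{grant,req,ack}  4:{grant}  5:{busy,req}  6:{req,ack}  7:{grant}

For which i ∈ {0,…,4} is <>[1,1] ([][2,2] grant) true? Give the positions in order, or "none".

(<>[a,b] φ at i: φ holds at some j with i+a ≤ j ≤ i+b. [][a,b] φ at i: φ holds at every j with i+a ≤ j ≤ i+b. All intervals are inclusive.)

Evaluate at each i in [0,4]:
  i=0: ✓ (witness j=1)
  i=1: ✓ (witness j=2)
  i=2: ✗ (none in [3,3])
  i=3: ✗ (none in [4,4])
  i=4: ✓ (witness j=5)

0, 1, 4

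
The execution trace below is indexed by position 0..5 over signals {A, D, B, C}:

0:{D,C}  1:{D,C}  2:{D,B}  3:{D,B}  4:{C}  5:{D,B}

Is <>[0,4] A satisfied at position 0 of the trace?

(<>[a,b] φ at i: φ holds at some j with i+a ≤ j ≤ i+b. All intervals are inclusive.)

Check A at each j in [0,4]:
  j=0: false
  j=1: false
  j=2: false
  j=3: false
  j=4: false
No position in the window satisfies it → formula fails.

Does not hold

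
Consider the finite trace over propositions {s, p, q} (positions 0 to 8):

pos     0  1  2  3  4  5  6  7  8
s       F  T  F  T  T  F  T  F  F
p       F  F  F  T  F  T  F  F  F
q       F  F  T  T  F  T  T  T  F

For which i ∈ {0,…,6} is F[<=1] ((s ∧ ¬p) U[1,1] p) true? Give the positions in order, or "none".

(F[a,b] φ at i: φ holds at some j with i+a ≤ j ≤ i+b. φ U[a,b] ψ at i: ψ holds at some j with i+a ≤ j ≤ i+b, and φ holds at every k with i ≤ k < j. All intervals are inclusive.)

Evaluate at each i in [0,6]:
  i=0: ✗ (none in [0,1])
  i=1: ✗ (none in [1,2])
  i=2: ✗ (none in [2,3])
  i=3: ✓ (witness j=4)
  i=4: ✓ (witness j=4)
  i=5: ✗ (none in [5,6])
  i=6: ✗ (none in [6,7])

3, 4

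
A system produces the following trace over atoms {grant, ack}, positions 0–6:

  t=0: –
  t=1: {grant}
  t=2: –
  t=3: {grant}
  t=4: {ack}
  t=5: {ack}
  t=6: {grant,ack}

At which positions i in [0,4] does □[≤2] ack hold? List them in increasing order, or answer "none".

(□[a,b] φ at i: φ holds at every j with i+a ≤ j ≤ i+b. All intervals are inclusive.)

Evaluate at each i in [0,4]:
  i=0: ✗ (fails at j=0)
  i=1: ✗ (fails at j=1)
  i=2: ✗ (fails at j=2)
  i=3: ✗ (fails at j=3)
  i=4: ✓ (all of [4,6])

4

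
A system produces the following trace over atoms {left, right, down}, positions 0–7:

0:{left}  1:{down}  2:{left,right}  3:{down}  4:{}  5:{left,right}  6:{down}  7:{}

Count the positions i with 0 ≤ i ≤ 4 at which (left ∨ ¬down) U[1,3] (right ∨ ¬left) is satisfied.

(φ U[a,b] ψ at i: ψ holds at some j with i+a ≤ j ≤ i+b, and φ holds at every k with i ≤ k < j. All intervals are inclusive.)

Evaluate at each i in [0,4]:
  i=0: ✓ (rhs at j=1; lhs holds on [0,0])
  i=1: ✗ (lhs fails at k=1 before rhs at j=2)
  i=2: ✓ (rhs at j=3; lhs holds on [2,2])
  i=3: ✗ (lhs fails at k=3 before rhs at j=4)
  i=4: ✓ (rhs at j=5; lhs holds on [4,4])
Positions where it holds: {0, 2, 4} → 3.

3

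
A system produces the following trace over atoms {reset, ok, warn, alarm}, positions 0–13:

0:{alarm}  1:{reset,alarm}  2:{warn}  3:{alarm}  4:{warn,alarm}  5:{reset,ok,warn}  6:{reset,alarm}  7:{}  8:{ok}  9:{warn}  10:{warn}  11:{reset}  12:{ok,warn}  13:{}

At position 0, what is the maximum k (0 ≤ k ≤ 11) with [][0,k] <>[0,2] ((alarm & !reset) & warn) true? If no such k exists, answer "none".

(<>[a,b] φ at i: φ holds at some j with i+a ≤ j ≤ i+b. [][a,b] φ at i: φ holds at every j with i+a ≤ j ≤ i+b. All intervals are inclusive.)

<>[0,2] ((alarm & !reset) & warn) must hold from j=0 onward; find where it first fails.
  j=0: fails → no k works.

none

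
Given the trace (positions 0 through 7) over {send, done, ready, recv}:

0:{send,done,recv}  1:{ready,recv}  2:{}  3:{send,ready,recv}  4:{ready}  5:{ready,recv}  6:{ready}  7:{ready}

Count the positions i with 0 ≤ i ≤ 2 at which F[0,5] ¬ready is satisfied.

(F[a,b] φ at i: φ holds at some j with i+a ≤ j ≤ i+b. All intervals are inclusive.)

Evaluate at each i in [0,2]:
  i=0: ✓ (witness j=0)
  i=1: ✓ (witness j=2)
  i=2: ✓ (witness j=2)
Positions where it holds: {0, 1, 2} → 3.

3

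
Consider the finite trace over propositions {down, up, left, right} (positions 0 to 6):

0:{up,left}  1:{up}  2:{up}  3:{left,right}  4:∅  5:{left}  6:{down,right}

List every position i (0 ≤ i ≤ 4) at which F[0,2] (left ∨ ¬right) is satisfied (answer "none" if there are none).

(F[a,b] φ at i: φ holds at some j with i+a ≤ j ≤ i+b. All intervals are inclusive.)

Evaluate at each i in [0,4]:
  i=0: ✓ (witness j=0)
  i=1: ✓ (witness j=1)
  i=2: ✓ (witness j=2)
  i=3: ✓ (witness j=3)
  i=4: ✓ (witness j=4)

0, 1, 2, 3, 4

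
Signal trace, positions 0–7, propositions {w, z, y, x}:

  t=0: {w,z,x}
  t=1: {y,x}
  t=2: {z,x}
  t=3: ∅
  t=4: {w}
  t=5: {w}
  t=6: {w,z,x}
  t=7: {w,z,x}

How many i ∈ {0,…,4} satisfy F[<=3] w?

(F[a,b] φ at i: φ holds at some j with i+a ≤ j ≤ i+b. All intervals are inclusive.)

5

Evaluate at each i in [0,4]:
  i=0: ✓ (witness j=0)
  i=1: ✓ (witness j=4)
  i=2: ✓ (witness j=4)
  i=3: ✓ (witness j=4)
  i=4: ✓ (witness j=4)
Positions where it holds: {0, 1, 2, 3, 4} → 5.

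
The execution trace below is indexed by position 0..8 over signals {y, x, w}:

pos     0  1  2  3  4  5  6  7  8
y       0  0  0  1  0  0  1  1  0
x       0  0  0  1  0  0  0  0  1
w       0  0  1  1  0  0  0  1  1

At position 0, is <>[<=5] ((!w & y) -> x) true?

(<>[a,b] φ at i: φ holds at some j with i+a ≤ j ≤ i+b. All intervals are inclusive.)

True

Check ((!w & y) -> x) at each j in [0,5]:
  j=0: true
  j=1: true
  j=2: true
  j=3: true
  j=4: true
  j=5: true
Found at j=0 → formula holds.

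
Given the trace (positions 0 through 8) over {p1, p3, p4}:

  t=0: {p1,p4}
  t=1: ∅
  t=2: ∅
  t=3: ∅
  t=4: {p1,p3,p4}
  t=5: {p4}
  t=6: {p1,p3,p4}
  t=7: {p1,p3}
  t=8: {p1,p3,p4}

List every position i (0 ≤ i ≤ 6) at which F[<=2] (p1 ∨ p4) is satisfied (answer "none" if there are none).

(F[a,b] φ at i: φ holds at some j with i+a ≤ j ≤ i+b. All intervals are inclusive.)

Evaluate at each i in [0,6]:
  i=0: ✓ (witness j=0)
  i=1: ✗ (none in [1,3])
  i=2: ✓ (witness j=4)
  i=3: ✓ (witness j=4)
  i=4: ✓ (witness j=4)
  i=5: ✓ (witness j=5)
  i=6: ✓ (witness j=6)

0, 2, 3, 4, 5, 6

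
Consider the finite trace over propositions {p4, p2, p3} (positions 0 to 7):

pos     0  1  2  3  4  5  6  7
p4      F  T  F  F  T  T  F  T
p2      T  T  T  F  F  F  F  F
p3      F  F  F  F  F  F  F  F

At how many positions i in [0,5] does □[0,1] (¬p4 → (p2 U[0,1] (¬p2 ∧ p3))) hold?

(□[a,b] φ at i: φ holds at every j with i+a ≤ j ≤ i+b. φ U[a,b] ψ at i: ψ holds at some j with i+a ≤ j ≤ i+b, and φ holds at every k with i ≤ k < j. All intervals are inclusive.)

1

Evaluate at each i in [0,5]:
  i=0: ✗ (fails at j=0)
  i=1: ✗ (fails at j=2)
  i=2: ✗ (fails at j=2)
  i=3: ✗ (fails at j=3)
  i=4: ✓ (all of [4,5])
  i=5: ✗ (fails at j=6)
Positions where it holds: {4} → 1.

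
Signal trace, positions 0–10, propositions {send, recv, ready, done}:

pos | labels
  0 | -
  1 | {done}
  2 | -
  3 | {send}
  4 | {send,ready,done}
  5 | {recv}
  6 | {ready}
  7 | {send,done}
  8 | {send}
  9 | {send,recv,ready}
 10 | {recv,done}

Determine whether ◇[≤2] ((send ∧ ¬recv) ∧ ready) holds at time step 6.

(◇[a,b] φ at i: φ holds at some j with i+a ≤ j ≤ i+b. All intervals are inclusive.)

Check ((send ∧ ¬recv) ∧ ready) at each j in [6,8]:
  j=6: false
  j=7: false
  j=8: false
No position in the window satisfies it → formula fails.

Does not hold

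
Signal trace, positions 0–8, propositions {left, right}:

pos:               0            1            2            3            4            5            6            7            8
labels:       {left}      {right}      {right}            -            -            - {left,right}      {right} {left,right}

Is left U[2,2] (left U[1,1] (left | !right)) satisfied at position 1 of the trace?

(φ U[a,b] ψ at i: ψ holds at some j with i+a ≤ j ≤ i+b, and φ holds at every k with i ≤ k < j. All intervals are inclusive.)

False

Need some j in [3,3] with (left U[1,1] (left | !right)), and left at every k in [1,j-1].
  j=3: (left U[1,1] (left | !right)) — fails.
No j in the window works → until fails.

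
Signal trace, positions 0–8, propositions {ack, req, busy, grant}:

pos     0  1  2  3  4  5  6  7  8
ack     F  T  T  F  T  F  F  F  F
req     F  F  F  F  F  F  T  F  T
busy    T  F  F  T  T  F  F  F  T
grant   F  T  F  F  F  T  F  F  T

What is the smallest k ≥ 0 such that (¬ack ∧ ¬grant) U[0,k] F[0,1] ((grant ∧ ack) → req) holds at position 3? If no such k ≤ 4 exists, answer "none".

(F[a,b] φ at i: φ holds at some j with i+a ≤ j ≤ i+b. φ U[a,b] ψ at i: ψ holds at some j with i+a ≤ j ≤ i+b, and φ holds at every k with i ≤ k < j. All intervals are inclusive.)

0

Need earliest j ≥ 3 with F[0,1] ((grant ∧ ack) → req), and (¬ack ∧ ¬grant) at every k in [3,j-1].
  j=3: rhs holds (empty prefix). k = 0.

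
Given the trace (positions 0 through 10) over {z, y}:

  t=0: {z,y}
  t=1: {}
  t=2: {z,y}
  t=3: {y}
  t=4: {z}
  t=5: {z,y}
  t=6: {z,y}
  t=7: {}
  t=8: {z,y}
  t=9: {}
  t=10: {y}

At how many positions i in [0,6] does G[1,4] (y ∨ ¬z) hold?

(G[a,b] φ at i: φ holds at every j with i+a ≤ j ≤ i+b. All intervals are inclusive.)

Evaluate at each i in [0,6]:
  i=0: ✗ (fails at j=4)
  i=1: ✗ (fails at j=4)
  i=2: ✗ (fails at j=4)
  i=3: ✗ (fails at j=4)
  i=4: ✓ (all of [5,8])
  i=5: ✓ (all of [6,9])
  i=6: ✓ (all of [7,10])
Positions where it holds: {4, 5, 6} → 3.

3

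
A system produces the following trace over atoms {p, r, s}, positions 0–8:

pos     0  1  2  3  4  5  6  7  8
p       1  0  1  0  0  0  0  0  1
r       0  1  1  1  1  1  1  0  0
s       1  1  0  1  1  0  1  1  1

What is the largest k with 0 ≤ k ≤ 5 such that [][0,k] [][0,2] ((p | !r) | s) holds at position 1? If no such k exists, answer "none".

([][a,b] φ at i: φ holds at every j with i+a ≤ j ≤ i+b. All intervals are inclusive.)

1

[][0,2] ((p | !r) | s) must hold from j=1 onward; find where it first fails.
  j=1: holds
  j=2: holds
  j=3: fails
Holds on [1,2], so largest k = 1.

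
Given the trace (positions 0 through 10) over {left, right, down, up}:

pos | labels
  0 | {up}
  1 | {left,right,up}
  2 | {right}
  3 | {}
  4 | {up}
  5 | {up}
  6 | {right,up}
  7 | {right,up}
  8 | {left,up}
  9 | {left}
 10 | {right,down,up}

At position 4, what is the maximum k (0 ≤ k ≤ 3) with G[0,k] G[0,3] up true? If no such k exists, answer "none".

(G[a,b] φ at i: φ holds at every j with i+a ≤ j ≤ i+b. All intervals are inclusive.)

1

G[0,3] up must hold from j=4 onward; find where it first fails.
  j=4: holds
  j=5: holds
  j=6: fails
Holds on [4,5], so largest k = 1.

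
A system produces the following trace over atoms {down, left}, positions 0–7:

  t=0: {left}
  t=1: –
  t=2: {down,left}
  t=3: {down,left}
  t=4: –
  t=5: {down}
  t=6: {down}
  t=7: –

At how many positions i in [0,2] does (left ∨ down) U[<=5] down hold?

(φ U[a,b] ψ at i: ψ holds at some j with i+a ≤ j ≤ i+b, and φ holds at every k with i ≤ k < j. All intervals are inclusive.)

1

Evaluate at each i in [0,2]:
  i=0: ✗ (lhs fails at k=1 before rhs at j=2)
  i=1: ✗ (lhs fails at k=1 before rhs at j=2)
  i=2: ✓ (rhs at j=2)
Positions where it holds: {2} → 1.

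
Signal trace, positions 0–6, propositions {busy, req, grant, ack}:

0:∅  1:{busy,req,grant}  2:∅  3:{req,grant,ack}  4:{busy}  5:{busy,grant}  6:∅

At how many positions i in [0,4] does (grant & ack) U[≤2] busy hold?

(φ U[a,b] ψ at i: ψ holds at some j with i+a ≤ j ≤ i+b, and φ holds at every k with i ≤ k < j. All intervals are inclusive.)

Evaluate at each i in [0,4]:
  i=0: ✗ (lhs fails at k=0 before rhs at j=1)
  i=1: ✓ (rhs at j=1)
  i=2: ✗ (lhs fails at k=2 before rhs at j=4)
  i=3: ✓ (rhs at j=4; lhs holds on [3,3])
  i=4: ✓ (rhs at j=4)
Positions where it holds: {1, 3, 4} → 3.

3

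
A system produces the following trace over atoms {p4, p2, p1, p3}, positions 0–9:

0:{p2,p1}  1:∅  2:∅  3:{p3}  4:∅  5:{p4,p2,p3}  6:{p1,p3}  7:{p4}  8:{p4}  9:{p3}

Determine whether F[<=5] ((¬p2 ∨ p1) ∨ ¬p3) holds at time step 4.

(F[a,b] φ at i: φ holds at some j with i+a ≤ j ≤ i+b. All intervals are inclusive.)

Check ((¬p2 ∨ p1) ∨ ¬p3) at each j in [4,9]:
  j=4: true
  j=5: false
  j=6: true
  j=7: true
  j=8: true
  j=9: true
Found at j=4 → formula holds.

Holds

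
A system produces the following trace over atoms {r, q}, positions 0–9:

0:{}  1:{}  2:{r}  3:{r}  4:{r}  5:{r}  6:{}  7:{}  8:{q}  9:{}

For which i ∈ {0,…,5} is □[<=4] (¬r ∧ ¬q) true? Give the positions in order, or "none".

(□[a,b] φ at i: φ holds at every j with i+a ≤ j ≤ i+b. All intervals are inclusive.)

none

Evaluate at each i in [0,5]:
  i=0: ✗ (fails at j=2)
  i=1: ✗ (fails at j=2)
  i=2: ✗ (fails at j=2)
  i=3: ✗ (fails at j=3)
  i=4: ✗ (fails at j=4)
  i=5: ✗ (fails at j=5)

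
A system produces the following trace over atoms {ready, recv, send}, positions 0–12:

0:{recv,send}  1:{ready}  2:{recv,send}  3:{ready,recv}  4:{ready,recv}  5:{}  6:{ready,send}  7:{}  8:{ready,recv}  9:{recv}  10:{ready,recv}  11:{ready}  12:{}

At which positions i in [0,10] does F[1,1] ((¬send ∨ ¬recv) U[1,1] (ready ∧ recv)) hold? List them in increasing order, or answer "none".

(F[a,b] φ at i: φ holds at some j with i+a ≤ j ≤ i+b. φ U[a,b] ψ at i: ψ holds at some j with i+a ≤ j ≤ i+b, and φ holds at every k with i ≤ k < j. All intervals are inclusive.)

Evaluate at each i in [0,10]:
  i=0: ✗ (none in [1,1])
  i=1: ✗ (none in [2,2])
  i=2: ✓ (witness j=3)
  i=3: ✗ (none in [4,4])
  i=4: ✗ (none in [5,5])
  i=5: ✗ (none in [6,6])
  i=6: ✓ (witness j=7)
  i=7: ✗ (none in [8,8])
  i=8: ✓ (witness j=9)
  i=9: ✗ (none in [10,10])
  i=10: ✗ (none in [11,11])

2, 6, 8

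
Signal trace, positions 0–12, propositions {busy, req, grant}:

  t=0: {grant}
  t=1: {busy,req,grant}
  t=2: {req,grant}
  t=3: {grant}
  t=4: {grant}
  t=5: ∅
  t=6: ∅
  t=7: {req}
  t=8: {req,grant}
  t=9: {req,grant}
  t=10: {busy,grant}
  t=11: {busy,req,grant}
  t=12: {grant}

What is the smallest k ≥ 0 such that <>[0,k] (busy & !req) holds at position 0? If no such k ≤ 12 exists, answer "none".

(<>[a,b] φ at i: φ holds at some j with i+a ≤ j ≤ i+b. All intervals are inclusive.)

Scan j = 0,1,… for (busy & !req):
  j=0: fails
  j=1: fails
  j=2: fails
  j=3: fails
  j=4: fails
  j=5: fails
  j=6: fails
  j=7: fails
  j=8: fails
  j=9: fails
  j=10: holds
First hit at j=10, so smallest k = 10-0 = 10.

10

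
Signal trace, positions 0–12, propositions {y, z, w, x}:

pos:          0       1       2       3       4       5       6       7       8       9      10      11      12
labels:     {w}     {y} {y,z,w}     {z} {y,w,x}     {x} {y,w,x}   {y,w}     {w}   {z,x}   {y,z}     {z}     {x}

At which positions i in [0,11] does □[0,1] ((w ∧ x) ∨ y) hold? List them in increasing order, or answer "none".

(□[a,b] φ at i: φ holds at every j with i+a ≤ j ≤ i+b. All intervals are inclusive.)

Evaluate at each i in [0,11]:
  i=0: ✗ (fails at j=0)
  i=1: ✓ (all of [1,2])
  i=2: ✗ (fails at j=3)
  i=3: ✗ (fails at j=3)
  i=4: ✗ (fails at j=5)
  i=5: ✗ (fails at j=5)
  i=6: ✓ (all of [6,7])
  i=7: ✗ (fails at j=8)
  i=8: ✗ (fails at j=8)
  i=9: ✗ (fails at j=9)
  i=10: ✗ (fails at j=11)
  i=11: ✗ (fails at j=11)

1, 6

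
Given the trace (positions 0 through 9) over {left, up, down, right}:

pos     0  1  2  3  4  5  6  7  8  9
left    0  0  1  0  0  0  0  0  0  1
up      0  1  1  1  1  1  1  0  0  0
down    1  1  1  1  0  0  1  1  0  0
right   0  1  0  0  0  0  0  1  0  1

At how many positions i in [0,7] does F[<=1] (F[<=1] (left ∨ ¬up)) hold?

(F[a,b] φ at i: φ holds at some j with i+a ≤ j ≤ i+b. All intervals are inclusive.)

Evaluate at each i in [0,7]:
  i=0: ✓ (witness j=0)
  i=1: ✓ (witness j=1)
  i=2: ✓ (witness j=2)
  i=3: ✗ (none in [3,4])
  i=4: ✗ (none in [4,5])
  i=5: ✓ (witness j=6)
  i=6: ✓ (witness j=6)
  i=7: ✓ (witness j=7)
Positions where it holds: {0, 1, 2, 5, 6, 7} → 6.

6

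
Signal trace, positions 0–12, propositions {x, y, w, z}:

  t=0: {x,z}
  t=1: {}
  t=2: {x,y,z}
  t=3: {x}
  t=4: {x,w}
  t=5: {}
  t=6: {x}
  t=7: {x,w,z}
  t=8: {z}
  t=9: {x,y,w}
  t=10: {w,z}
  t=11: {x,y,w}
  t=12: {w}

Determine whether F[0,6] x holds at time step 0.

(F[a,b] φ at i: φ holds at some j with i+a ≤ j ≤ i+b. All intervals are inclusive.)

Check x at each j in [0,6]:
  j=0: true
  j=1: false
  j=2: true
  j=3: true
  j=4: true
  j=5: false
  j=6: true
Found at j=0 → formula holds.

Yes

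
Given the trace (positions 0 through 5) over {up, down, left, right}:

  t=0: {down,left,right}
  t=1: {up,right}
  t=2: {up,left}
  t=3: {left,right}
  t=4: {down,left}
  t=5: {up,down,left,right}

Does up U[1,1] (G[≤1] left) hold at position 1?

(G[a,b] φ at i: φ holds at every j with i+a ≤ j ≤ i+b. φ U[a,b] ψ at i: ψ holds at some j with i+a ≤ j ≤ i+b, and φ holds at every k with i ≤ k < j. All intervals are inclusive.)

Need some j in [2,2] with G[≤1] left, and up at every k in [1,j-1].
  j=2: G[≤1] left holds; up holds at every k in [1,1] → satisfied.

Yes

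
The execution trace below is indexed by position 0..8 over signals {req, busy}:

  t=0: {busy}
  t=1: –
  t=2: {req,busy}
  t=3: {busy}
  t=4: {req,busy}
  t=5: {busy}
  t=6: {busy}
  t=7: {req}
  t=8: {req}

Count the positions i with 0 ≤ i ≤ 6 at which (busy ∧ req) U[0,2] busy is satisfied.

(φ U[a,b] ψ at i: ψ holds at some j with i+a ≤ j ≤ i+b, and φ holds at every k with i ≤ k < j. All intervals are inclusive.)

Evaluate at each i in [0,6]:
  i=0: ✓ (rhs at j=0)
  i=1: ✗ (lhs fails at k=1 before rhs at j=2)
  i=2: ✓ (rhs at j=2)
  i=3: ✓ (rhs at j=3)
  i=4: ✓ (rhs at j=4)
  i=5: ✓ (rhs at j=5)
  i=6: ✓ (rhs at j=6)
Positions where it holds: {0, 2, 3, 4, 5, 6} → 6.

6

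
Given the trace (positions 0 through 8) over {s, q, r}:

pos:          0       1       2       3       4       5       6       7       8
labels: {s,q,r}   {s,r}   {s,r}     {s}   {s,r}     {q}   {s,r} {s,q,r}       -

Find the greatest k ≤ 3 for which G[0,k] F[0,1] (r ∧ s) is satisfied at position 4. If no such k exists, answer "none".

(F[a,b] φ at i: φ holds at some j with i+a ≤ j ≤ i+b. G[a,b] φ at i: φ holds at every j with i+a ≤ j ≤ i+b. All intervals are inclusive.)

3

F[0,1] (r ∧ s) must hold from j=4 onward; find where it first fails.
  j=4: holds
  j=5: holds
  j=6: holds
  j=7: holds
Holds through j=7; largest k = 3.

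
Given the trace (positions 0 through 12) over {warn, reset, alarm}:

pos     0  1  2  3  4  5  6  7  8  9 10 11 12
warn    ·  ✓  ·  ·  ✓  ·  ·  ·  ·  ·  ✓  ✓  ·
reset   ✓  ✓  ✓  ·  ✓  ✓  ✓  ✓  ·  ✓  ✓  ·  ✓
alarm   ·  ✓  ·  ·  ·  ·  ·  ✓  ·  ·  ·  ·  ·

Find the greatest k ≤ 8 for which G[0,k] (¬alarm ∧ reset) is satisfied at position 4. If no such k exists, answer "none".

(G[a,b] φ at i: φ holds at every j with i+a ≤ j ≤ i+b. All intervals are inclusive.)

2

(¬alarm ∧ reset) must hold from j=4 onward; find where it first fails.
  j=4: holds
  j=5: holds
  j=6: holds
  j=7: fails
Holds on [4,6], so largest k = 2.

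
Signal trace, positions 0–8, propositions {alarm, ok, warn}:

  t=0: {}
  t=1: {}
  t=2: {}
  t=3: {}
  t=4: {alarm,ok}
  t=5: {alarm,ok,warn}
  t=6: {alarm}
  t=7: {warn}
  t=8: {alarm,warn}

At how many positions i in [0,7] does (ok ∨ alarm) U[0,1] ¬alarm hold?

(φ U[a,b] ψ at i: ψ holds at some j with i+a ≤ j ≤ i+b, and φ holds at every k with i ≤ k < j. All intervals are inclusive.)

Evaluate at each i in [0,7]:
  i=0: ✓ (rhs at j=0)
  i=1: ✓ (rhs at j=1)
  i=2: ✓ (rhs at j=2)
  i=3: ✓ (rhs at j=3)
  i=4: ✗ (no rhs in [4,5])
  i=5: ✗ (no rhs in [5,6])
  i=6: ✓ (rhs at j=7; lhs holds on [6,6])
  i=7: ✓ (rhs at j=7)
Positions where it holds: {0, 1, 2, 3, 6, 7} → 6.

6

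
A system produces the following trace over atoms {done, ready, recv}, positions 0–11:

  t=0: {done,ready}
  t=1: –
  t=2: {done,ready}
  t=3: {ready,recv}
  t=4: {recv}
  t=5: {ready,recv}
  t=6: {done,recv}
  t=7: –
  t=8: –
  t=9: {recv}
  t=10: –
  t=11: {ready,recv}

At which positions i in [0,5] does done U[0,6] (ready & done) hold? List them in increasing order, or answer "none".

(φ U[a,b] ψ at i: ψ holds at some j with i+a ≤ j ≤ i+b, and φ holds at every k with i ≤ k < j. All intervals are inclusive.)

Evaluate at each i in [0,5]:
  i=0: ✓ (rhs at j=0)
  i=1: ✗ (lhs fails at k=1 before rhs at j=2)
  i=2: ✓ (rhs at j=2)
  i=3: ✗ (no rhs in [3,9])
  i=4: ✗ (no rhs in [4,10])
  i=5: ✗ (no rhs in [5,11])

0, 2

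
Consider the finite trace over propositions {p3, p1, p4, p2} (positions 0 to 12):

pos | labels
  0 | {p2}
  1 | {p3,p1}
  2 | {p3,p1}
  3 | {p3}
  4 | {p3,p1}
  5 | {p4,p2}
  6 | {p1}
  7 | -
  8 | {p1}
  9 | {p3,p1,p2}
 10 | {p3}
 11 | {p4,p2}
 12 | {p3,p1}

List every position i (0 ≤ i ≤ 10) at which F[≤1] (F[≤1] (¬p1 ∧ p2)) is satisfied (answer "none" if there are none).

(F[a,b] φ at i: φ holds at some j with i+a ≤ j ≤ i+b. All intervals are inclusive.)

0, 3, 4, 5, 9, 10

Evaluate at each i in [0,10]:
  i=0: ✓ (witness j=0)
  i=1: ✗ (none in [1,2])
  i=2: ✗ (none in [2,3])
  i=3: ✓ (witness j=4)
  i=4: ✓ (witness j=4)
  i=5: ✓ (witness j=5)
  i=6: ✗ (none in [6,7])
  i=7: ✗ (none in [7,8])
  i=8: ✗ (none in [8,9])
  i=9: ✓ (witness j=10)
  i=10: ✓ (witness j=10)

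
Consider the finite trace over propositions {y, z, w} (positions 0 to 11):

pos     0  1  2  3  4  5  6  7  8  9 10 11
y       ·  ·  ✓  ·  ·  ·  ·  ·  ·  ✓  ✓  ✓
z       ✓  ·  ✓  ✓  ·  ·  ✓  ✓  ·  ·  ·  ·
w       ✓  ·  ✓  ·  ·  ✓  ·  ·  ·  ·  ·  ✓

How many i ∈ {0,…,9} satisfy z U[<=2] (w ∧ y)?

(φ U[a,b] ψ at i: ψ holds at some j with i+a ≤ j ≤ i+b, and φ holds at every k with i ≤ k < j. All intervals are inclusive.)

1

Evaluate at each i in [0,9]:
  i=0: ✗ (lhs fails at k=1 before rhs at j=2)
  i=1: ✗ (lhs fails at k=1 before rhs at j=2)
  i=2: ✓ (rhs at j=2)
  i=3: ✗ (no rhs in [3,5])
  i=4: ✗ (no rhs in [4,6])
  i=5: ✗ (no rhs in [5,7])
  i=6: ✗ (no rhs in [6,8])
  i=7: ✗ (no rhs in [7,9])
  i=8: ✗ (no rhs in [8,10])
  i=9: ✗ (lhs fails at k=9 before rhs at j=11)
Positions where it holds: {2} → 1.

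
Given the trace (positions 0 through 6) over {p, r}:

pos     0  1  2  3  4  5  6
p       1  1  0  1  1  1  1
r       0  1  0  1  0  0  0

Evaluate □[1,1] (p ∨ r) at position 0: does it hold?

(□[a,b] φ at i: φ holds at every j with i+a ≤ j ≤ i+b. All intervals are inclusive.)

Holds

Check (p ∨ r) at every j in [1,1]:
  j=1: true
All positions satisfy it → formula holds.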